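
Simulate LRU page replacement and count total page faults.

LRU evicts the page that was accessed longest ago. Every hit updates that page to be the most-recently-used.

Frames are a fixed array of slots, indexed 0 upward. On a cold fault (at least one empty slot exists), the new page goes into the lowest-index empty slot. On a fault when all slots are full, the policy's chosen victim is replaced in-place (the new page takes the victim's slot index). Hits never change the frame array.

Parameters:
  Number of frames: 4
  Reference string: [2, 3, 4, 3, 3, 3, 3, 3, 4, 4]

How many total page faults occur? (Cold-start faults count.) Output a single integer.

Answer: 3

Derivation:
Step 0: ref 2 → FAULT, frames=[2,-,-,-]
Step 1: ref 3 → FAULT, frames=[2,3,-,-]
Step 2: ref 4 → FAULT, frames=[2,3,4,-]
Step 3: ref 3 → HIT, frames=[2,3,4,-]
Step 4: ref 3 → HIT, frames=[2,3,4,-]
Step 5: ref 3 → HIT, frames=[2,3,4,-]
Step 6: ref 3 → HIT, frames=[2,3,4,-]
Step 7: ref 3 → HIT, frames=[2,3,4,-]
Step 8: ref 4 → HIT, frames=[2,3,4,-]
Step 9: ref 4 → HIT, frames=[2,3,4,-]
Total faults: 3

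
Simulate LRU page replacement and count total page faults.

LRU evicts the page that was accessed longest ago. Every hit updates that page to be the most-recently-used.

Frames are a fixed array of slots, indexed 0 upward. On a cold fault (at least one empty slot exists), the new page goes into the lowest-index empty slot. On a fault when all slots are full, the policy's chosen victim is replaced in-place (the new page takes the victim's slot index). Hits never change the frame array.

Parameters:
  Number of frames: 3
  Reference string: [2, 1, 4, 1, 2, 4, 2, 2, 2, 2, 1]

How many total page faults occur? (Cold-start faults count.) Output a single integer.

Step 0: ref 2 → FAULT, frames=[2,-,-]
Step 1: ref 1 → FAULT, frames=[2,1,-]
Step 2: ref 4 → FAULT, frames=[2,1,4]
Step 3: ref 1 → HIT, frames=[2,1,4]
Step 4: ref 2 → HIT, frames=[2,1,4]
Step 5: ref 4 → HIT, frames=[2,1,4]
Step 6: ref 2 → HIT, frames=[2,1,4]
Step 7: ref 2 → HIT, frames=[2,1,4]
Step 8: ref 2 → HIT, frames=[2,1,4]
Step 9: ref 2 → HIT, frames=[2,1,4]
Step 10: ref 1 → HIT, frames=[2,1,4]
Total faults: 3

Answer: 3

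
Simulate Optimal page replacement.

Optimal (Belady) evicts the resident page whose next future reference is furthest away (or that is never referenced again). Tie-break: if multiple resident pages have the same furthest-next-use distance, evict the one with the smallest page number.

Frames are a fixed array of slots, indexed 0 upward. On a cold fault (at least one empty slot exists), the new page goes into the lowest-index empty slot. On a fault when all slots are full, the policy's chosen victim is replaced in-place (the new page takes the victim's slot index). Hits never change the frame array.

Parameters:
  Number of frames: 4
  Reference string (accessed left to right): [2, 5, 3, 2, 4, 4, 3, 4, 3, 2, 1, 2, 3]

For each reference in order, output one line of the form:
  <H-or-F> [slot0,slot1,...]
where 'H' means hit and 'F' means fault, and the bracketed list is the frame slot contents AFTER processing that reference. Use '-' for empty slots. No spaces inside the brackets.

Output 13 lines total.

F [2,-,-,-]
F [2,5,-,-]
F [2,5,3,-]
H [2,5,3,-]
F [2,5,3,4]
H [2,5,3,4]
H [2,5,3,4]
H [2,5,3,4]
H [2,5,3,4]
H [2,5,3,4]
F [2,5,3,1]
H [2,5,3,1]
H [2,5,3,1]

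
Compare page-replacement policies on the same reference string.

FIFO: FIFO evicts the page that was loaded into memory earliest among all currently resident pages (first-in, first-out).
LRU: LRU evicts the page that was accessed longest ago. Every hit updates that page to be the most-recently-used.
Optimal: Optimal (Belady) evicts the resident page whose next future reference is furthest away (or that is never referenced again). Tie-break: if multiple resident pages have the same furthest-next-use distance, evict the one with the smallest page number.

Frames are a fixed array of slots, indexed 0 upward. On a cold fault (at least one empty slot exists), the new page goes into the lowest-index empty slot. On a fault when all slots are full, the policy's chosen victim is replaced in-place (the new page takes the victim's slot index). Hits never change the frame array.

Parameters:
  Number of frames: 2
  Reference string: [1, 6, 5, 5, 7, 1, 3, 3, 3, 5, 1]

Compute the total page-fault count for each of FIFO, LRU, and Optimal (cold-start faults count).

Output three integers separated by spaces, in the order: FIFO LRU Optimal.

Answer: 8 8 6

Derivation:
--- FIFO ---
  step 0: ref 1 -> FAULT, frames=[1,-] (faults so far: 1)
  step 1: ref 6 -> FAULT, frames=[1,6] (faults so far: 2)
  step 2: ref 5 -> FAULT, evict 1, frames=[5,6] (faults so far: 3)
  step 3: ref 5 -> HIT, frames=[5,6] (faults so far: 3)
  step 4: ref 7 -> FAULT, evict 6, frames=[5,7] (faults so far: 4)
  step 5: ref 1 -> FAULT, evict 5, frames=[1,7] (faults so far: 5)
  step 6: ref 3 -> FAULT, evict 7, frames=[1,3] (faults so far: 6)
  step 7: ref 3 -> HIT, frames=[1,3] (faults so far: 6)
  step 8: ref 3 -> HIT, frames=[1,3] (faults so far: 6)
  step 9: ref 5 -> FAULT, evict 1, frames=[5,3] (faults so far: 7)
  step 10: ref 1 -> FAULT, evict 3, frames=[5,1] (faults so far: 8)
  FIFO total faults: 8
--- LRU ---
  step 0: ref 1 -> FAULT, frames=[1,-] (faults so far: 1)
  step 1: ref 6 -> FAULT, frames=[1,6] (faults so far: 2)
  step 2: ref 5 -> FAULT, evict 1, frames=[5,6] (faults so far: 3)
  step 3: ref 5 -> HIT, frames=[5,6] (faults so far: 3)
  step 4: ref 7 -> FAULT, evict 6, frames=[5,7] (faults so far: 4)
  step 5: ref 1 -> FAULT, evict 5, frames=[1,7] (faults so far: 5)
  step 6: ref 3 -> FAULT, evict 7, frames=[1,3] (faults so far: 6)
  step 7: ref 3 -> HIT, frames=[1,3] (faults so far: 6)
  step 8: ref 3 -> HIT, frames=[1,3] (faults so far: 6)
  step 9: ref 5 -> FAULT, evict 1, frames=[5,3] (faults so far: 7)
  step 10: ref 1 -> FAULT, evict 3, frames=[5,1] (faults so far: 8)
  LRU total faults: 8
--- Optimal ---
  step 0: ref 1 -> FAULT, frames=[1,-] (faults so far: 1)
  step 1: ref 6 -> FAULT, frames=[1,6] (faults so far: 2)
  step 2: ref 5 -> FAULT, evict 6, frames=[1,5] (faults so far: 3)
  step 3: ref 5 -> HIT, frames=[1,5] (faults so far: 3)
  step 4: ref 7 -> FAULT, evict 5, frames=[1,7] (faults so far: 4)
  step 5: ref 1 -> HIT, frames=[1,7] (faults so far: 4)
  step 6: ref 3 -> FAULT, evict 7, frames=[1,3] (faults so far: 5)
  step 7: ref 3 -> HIT, frames=[1,3] (faults so far: 5)
  step 8: ref 3 -> HIT, frames=[1,3] (faults so far: 5)
  step 9: ref 5 -> FAULT, evict 3, frames=[1,5] (faults so far: 6)
  step 10: ref 1 -> HIT, frames=[1,5] (faults so far: 6)
  Optimal total faults: 6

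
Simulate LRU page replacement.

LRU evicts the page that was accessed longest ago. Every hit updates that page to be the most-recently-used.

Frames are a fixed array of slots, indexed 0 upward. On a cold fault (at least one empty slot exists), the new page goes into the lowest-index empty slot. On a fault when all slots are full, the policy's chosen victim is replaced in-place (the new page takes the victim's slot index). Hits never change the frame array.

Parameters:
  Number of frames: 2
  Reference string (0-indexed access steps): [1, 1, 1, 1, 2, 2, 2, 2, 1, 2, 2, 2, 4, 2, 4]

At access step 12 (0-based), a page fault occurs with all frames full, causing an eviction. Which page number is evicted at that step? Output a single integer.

Answer: 1

Derivation:
Step 0: ref 1 -> FAULT, frames=[1,-]
Step 1: ref 1 -> HIT, frames=[1,-]
Step 2: ref 1 -> HIT, frames=[1,-]
Step 3: ref 1 -> HIT, frames=[1,-]
Step 4: ref 2 -> FAULT, frames=[1,2]
Step 5: ref 2 -> HIT, frames=[1,2]
Step 6: ref 2 -> HIT, frames=[1,2]
Step 7: ref 2 -> HIT, frames=[1,2]
Step 8: ref 1 -> HIT, frames=[1,2]
Step 9: ref 2 -> HIT, frames=[1,2]
Step 10: ref 2 -> HIT, frames=[1,2]
Step 11: ref 2 -> HIT, frames=[1,2]
Step 12: ref 4 -> FAULT, evict 1, frames=[4,2]
At step 12: evicted page 1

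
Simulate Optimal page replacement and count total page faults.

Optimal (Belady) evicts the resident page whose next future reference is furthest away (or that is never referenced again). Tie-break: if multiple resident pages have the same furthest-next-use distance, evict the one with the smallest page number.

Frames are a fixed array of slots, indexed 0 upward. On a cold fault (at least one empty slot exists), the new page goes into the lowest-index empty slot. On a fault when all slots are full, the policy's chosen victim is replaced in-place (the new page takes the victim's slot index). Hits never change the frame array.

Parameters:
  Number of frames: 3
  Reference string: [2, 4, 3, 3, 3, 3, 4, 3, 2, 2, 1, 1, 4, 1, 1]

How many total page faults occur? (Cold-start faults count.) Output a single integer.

Step 0: ref 2 → FAULT, frames=[2,-,-]
Step 1: ref 4 → FAULT, frames=[2,4,-]
Step 2: ref 3 → FAULT, frames=[2,4,3]
Step 3: ref 3 → HIT, frames=[2,4,3]
Step 4: ref 3 → HIT, frames=[2,4,3]
Step 5: ref 3 → HIT, frames=[2,4,3]
Step 6: ref 4 → HIT, frames=[2,4,3]
Step 7: ref 3 → HIT, frames=[2,4,3]
Step 8: ref 2 → HIT, frames=[2,4,3]
Step 9: ref 2 → HIT, frames=[2,4,3]
Step 10: ref 1 → FAULT (evict 2), frames=[1,4,3]
Step 11: ref 1 → HIT, frames=[1,4,3]
Step 12: ref 4 → HIT, frames=[1,4,3]
Step 13: ref 1 → HIT, frames=[1,4,3]
Step 14: ref 1 → HIT, frames=[1,4,3]
Total faults: 4

Answer: 4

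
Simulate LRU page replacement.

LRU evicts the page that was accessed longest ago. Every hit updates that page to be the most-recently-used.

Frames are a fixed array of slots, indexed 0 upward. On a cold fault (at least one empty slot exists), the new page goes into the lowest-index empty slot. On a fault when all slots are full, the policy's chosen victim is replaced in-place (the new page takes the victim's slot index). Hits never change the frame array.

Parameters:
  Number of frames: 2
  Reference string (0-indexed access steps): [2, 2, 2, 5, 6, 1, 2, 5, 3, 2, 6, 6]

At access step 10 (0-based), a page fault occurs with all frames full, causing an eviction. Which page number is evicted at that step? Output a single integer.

Answer: 3

Derivation:
Step 0: ref 2 -> FAULT, frames=[2,-]
Step 1: ref 2 -> HIT, frames=[2,-]
Step 2: ref 2 -> HIT, frames=[2,-]
Step 3: ref 5 -> FAULT, frames=[2,5]
Step 4: ref 6 -> FAULT, evict 2, frames=[6,5]
Step 5: ref 1 -> FAULT, evict 5, frames=[6,1]
Step 6: ref 2 -> FAULT, evict 6, frames=[2,1]
Step 7: ref 5 -> FAULT, evict 1, frames=[2,5]
Step 8: ref 3 -> FAULT, evict 2, frames=[3,5]
Step 9: ref 2 -> FAULT, evict 5, frames=[3,2]
Step 10: ref 6 -> FAULT, evict 3, frames=[6,2]
At step 10: evicted page 3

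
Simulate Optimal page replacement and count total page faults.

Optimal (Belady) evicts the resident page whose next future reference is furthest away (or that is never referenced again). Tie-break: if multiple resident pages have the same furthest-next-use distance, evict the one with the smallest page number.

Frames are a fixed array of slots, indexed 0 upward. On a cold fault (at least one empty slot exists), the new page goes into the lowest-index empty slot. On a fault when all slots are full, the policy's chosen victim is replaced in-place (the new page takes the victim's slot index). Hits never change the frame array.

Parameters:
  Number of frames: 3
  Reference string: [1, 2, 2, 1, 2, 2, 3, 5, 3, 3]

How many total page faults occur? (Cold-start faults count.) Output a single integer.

Step 0: ref 1 → FAULT, frames=[1,-,-]
Step 1: ref 2 → FAULT, frames=[1,2,-]
Step 2: ref 2 → HIT, frames=[1,2,-]
Step 3: ref 1 → HIT, frames=[1,2,-]
Step 4: ref 2 → HIT, frames=[1,2,-]
Step 5: ref 2 → HIT, frames=[1,2,-]
Step 6: ref 3 → FAULT, frames=[1,2,3]
Step 7: ref 5 → FAULT (evict 1), frames=[5,2,3]
Step 8: ref 3 → HIT, frames=[5,2,3]
Step 9: ref 3 → HIT, frames=[5,2,3]
Total faults: 4

Answer: 4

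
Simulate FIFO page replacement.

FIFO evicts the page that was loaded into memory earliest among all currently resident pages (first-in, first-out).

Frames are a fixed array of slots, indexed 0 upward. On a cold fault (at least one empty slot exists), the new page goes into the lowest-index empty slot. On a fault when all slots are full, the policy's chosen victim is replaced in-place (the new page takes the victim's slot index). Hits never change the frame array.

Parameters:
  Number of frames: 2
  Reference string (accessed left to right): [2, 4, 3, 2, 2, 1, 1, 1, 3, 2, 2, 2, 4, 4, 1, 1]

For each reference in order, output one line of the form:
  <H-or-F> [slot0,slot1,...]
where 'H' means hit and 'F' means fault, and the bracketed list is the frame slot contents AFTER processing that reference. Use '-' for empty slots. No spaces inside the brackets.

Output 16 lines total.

F [2,-]
F [2,4]
F [3,4]
F [3,2]
H [3,2]
F [1,2]
H [1,2]
H [1,2]
F [1,3]
F [2,3]
H [2,3]
H [2,3]
F [2,4]
H [2,4]
F [1,4]
H [1,4]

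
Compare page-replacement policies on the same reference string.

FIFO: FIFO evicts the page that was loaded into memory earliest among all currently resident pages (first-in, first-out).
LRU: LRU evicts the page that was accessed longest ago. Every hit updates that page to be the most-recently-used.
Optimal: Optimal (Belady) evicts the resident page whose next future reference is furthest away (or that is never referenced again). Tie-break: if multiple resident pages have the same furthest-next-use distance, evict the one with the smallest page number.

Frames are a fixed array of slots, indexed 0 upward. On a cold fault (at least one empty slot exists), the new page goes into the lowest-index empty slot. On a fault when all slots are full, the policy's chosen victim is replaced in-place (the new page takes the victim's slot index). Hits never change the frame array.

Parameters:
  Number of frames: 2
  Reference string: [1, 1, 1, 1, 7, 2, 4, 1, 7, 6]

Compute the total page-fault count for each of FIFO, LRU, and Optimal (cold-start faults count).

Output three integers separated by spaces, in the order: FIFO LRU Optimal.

Answer: 7 7 6

Derivation:
--- FIFO ---
  step 0: ref 1 -> FAULT, frames=[1,-] (faults so far: 1)
  step 1: ref 1 -> HIT, frames=[1,-] (faults so far: 1)
  step 2: ref 1 -> HIT, frames=[1,-] (faults so far: 1)
  step 3: ref 1 -> HIT, frames=[1,-] (faults so far: 1)
  step 4: ref 7 -> FAULT, frames=[1,7] (faults so far: 2)
  step 5: ref 2 -> FAULT, evict 1, frames=[2,7] (faults so far: 3)
  step 6: ref 4 -> FAULT, evict 7, frames=[2,4] (faults so far: 4)
  step 7: ref 1 -> FAULT, evict 2, frames=[1,4] (faults so far: 5)
  step 8: ref 7 -> FAULT, evict 4, frames=[1,7] (faults so far: 6)
  step 9: ref 6 -> FAULT, evict 1, frames=[6,7] (faults so far: 7)
  FIFO total faults: 7
--- LRU ---
  step 0: ref 1 -> FAULT, frames=[1,-] (faults so far: 1)
  step 1: ref 1 -> HIT, frames=[1,-] (faults so far: 1)
  step 2: ref 1 -> HIT, frames=[1,-] (faults so far: 1)
  step 3: ref 1 -> HIT, frames=[1,-] (faults so far: 1)
  step 4: ref 7 -> FAULT, frames=[1,7] (faults so far: 2)
  step 5: ref 2 -> FAULT, evict 1, frames=[2,7] (faults so far: 3)
  step 6: ref 4 -> FAULT, evict 7, frames=[2,4] (faults so far: 4)
  step 7: ref 1 -> FAULT, evict 2, frames=[1,4] (faults so far: 5)
  step 8: ref 7 -> FAULT, evict 4, frames=[1,7] (faults so far: 6)
  step 9: ref 6 -> FAULT, evict 1, frames=[6,7] (faults so far: 7)
  LRU total faults: 7
--- Optimal ---
  step 0: ref 1 -> FAULT, frames=[1,-] (faults so far: 1)
  step 1: ref 1 -> HIT, frames=[1,-] (faults so far: 1)
  step 2: ref 1 -> HIT, frames=[1,-] (faults so far: 1)
  step 3: ref 1 -> HIT, frames=[1,-] (faults so far: 1)
  step 4: ref 7 -> FAULT, frames=[1,7] (faults so far: 2)
  step 5: ref 2 -> FAULT, evict 7, frames=[1,2] (faults so far: 3)
  step 6: ref 4 -> FAULT, evict 2, frames=[1,4] (faults so far: 4)
  step 7: ref 1 -> HIT, frames=[1,4] (faults so far: 4)
  step 8: ref 7 -> FAULT, evict 1, frames=[7,4] (faults so far: 5)
  step 9: ref 6 -> FAULT, evict 4, frames=[7,6] (faults so far: 6)
  Optimal total faults: 6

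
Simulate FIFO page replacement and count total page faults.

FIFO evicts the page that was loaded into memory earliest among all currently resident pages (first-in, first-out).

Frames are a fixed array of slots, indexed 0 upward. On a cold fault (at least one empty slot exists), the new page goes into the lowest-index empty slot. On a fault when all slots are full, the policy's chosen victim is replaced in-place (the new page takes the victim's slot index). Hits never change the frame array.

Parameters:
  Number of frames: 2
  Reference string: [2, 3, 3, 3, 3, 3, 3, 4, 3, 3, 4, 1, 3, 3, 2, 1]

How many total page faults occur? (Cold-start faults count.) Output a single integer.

Answer: 7

Derivation:
Step 0: ref 2 → FAULT, frames=[2,-]
Step 1: ref 3 → FAULT, frames=[2,3]
Step 2: ref 3 → HIT, frames=[2,3]
Step 3: ref 3 → HIT, frames=[2,3]
Step 4: ref 3 → HIT, frames=[2,3]
Step 5: ref 3 → HIT, frames=[2,3]
Step 6: ref 3 → HIT, frames=[2,3]
Step 7: ref 4 → FAULT (evict 2), frames=[4,3]
Step 8: ref 3 → HIT, frames=[4,3]
Step 9: ref 3 → HIT, frames=[4,3]
Step 10: ref 4 → HIT, frames=[4,3]
Step 11: ref 1 → FAULT (evict 3), frames=[4,1]
Step 12: ref 3 → FAULT (evict 4), frames=[3,1]
Step 13: ref 3 → HIT, frames=[3,1]
Step 14: ref 2 → FAULT (evict 1), frames=[3,2]
Step 15: ref 1 → FAULT (evict 3), frames=[1,2]
Total faults: 7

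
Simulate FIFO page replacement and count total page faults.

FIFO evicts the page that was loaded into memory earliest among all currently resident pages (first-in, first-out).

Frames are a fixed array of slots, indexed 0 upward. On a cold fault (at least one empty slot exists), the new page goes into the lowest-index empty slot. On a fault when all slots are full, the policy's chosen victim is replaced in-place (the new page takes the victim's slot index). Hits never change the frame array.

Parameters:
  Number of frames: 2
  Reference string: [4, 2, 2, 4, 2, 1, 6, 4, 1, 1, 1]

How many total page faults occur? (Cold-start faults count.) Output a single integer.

Answer: 6

Derivation:
Step 0: ref 4 → FAULT, frames=[4,-]
Step 1: ref 2 → FAULT, frames=[4,2]
Step 2: ref 2 → HIT, frames=[4,2]
Step 3: ref 4 → HIT, frames=[4,2]
Step 4: ref 2 → HIT, frames=[4,2]
Step 5: ref 1 → FAULT (evict 4), frames=[1,2]
Step 6: ref 6 → FAULT (evict 2), frames=[1,6]
Step 7: ref 4 → FAULT (evict 1), frames=[4,6]
Step 8: ref 1 → FAULT (evict 6), frames=[4,1]
Step 9: ref 1 → HIT, frames=[4,1]
Step 10: ref 1 → HIT, frames=[4,1]
Total faults: 6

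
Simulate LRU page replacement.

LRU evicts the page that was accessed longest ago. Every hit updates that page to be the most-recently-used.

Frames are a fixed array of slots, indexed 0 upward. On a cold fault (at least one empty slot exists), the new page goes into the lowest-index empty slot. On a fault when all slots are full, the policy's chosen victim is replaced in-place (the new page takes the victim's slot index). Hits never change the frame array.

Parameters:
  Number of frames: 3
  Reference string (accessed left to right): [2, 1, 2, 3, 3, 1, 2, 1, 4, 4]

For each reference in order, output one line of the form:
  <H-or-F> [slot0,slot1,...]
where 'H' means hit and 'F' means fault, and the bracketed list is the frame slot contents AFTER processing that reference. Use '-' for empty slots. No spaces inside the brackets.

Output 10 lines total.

F [2,-,-]
F [2,1,-]
H [2,1,-]
F [2,1,3]
H [2,1,3]
H [2,1,3]
H [2,1,3]
H [2,1,3]
F [2,1,4]
H [2,1,4]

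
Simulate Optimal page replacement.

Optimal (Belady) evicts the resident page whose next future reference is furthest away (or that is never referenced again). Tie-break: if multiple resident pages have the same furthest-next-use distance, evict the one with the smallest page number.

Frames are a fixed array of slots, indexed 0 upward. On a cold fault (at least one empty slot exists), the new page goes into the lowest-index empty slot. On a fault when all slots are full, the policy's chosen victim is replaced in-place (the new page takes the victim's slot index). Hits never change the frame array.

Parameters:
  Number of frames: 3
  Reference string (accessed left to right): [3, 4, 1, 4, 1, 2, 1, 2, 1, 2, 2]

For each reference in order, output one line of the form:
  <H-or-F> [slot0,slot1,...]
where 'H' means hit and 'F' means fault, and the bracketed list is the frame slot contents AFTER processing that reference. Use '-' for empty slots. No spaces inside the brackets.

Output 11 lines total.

F [3,-,-]
F [3,4,-]
F [3,4,1]
H [3,4,1]
H [3,4,1]
F [2,4,1]
H [2,4,1]
H [2,4,1]
H [2,4,1]
H [2,4,1]
H [2,4,1]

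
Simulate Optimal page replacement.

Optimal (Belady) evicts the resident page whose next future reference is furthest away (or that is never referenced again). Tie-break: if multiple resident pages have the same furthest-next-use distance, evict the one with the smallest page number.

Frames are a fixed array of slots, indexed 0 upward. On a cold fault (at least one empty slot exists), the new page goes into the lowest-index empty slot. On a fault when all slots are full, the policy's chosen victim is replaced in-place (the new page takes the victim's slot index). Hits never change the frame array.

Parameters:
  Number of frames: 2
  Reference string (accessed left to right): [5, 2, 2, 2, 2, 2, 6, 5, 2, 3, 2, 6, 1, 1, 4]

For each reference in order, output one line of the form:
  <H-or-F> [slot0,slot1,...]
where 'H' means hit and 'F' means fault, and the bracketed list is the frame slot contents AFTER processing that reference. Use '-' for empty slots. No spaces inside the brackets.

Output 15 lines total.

F [5,-]
F [5,2]
H [5,2]
H [5,2]
H [5,2]
H [5,2]
F [5,6]
H [5,6]
F [2,6]
F [2,3]
H [2,3]
F [6,3]
F [6,1]
H [6,1]
F [6,4]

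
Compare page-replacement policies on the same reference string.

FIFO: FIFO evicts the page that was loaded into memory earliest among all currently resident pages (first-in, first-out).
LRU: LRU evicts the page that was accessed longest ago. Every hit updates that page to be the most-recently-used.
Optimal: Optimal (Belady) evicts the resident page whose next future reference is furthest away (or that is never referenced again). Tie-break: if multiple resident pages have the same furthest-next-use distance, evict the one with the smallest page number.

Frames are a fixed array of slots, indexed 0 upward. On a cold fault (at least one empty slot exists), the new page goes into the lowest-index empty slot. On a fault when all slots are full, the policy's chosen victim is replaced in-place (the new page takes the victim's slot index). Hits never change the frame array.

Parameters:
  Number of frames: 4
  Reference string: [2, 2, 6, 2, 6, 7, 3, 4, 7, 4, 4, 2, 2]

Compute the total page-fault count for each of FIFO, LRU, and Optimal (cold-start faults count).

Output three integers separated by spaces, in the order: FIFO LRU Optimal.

--- FIFO ---
  step 0: ref 2 -> FAULT, frames=[2,-,-,-] (faults so far: 1)
  step 1: ref 2 -> HIT, frames=[2,-,-,-] (faults so far: 1)
  step 2: ref 6 -> FAULT, frames=[2,6,-,-] (faults so far: 2)
  step 3: ref 2 -> HIT, frames=[2,6,-,-] (faults so far: 2)
  step 4: ref 6 -> HIT, frames=[2,6,-,-] (faults so far: 2)
  step 5: ref 7 -> FAULT, frames=[2,6,7,-] (faults so far: 3)
  step 6: ref 3 -> FAULT, frames=[2,6,7,3] (faults so far: 4)
  step 7: ref 4 -> FAULT, evict 2, frames=[4,6,7,3] (faults so far: 5)
  step 8: ref 7 -> HIT, frames=[4,6,7,3] (faults so far: 5)
  step 9: ref 4 -> HIT, frames=[4,6,7,3] (faults so far: 5)
  step 10: ref 4 -> HIT, frames=[4,6,7,3] (faults so far: 5)
  step 11: ref 2 -> FAULT, evict 6, frames=[4,2,7,3] (faults so far: 6)
  step 12: ref 2 -> HIT, frames=[4,2,7,3] (faults so far: 6)
  FIFO total faults: 6
--- LRU ---
  step 0: ref 2 -> FAULT, frames=[2,-,-,-] (faults so far: 1)
  step 1: ref 2 -> HIT, frames=[2,-,-,-] (faults so far: 1)
  step 2: ref 6 -> FAULT, frames=[2,6,-,-] (faults so far: 2)
  step 3: ref 2 -> HIT, frames=[2,6,-,-] (faults so far: 2)
  step 4: ref 6 -> HIT, frames=[2,6,-,-] (faults so far: 2)
  step 5: ref 7 -> FAULT, frames=[2,6,7,-] (faults so far: 3)
  step 6: ref 3 -> FAULT, frames=[2,6,7,3] (faults so far: 4)
  step 7: ref 4 -> FAULT, evict 2, frames=[4,6,7,3] (faults so far: 5)
  step 8: ref 7 -> HIT, frames=[4,6,7,3] (faults so far: 5)
  step 9: ref 4 -> HIT, frames=[4,6,7,3] (faults so far: 5)
  step 10: ref 4 -> HIT, frames=[4,6,7,3] (faults so far: 5)
  step 11: ref 2 -> FAULT, evict 6, frames=[4,2,7,3] (faults so far: 6)
  step 12: ref 2 -> HIT, frames=[4,2,7,3] (faults so far: 6)
  LRU total faults: 6
--- Optimal ---
  step 0: ref 2 -> FAULT, frames=[2,-,-,-] (faults so far: 1)
  step 1: ref 2 -> HIT, frames=[2,-,-,-] (faults so far: 1)
  step 2: ref 6 -> FAULT, frames=[2,6,-,-] (faults so far: 2)
  step 3: ref 2 -> HIT, frames=[2,6,-,-] (faults so far: 2)
  step 4: ref 6 -> HIT, frames=[2,6,-,-] (faults so far: 2)
  step 5: ref 7 -> FAULT, frames=[2,6,7,-] (faults so far: 3)
  step 6: ref 3 -> FAULT, frames=[2,6,7,3] (faults so far: 4)
  step 7: ref 4 -> FAULT, evict 3, frames=[2,6,7,4] (faults so far: 5)
  step 8: ref 7 -> HIT, frames=[2,6,7,4] (faults so far: 5)
  step 9: ref 4 -> HIT, frames=[2,6,7,4] (faults so far: 5)
  step 10: ref 4 -> HIT, frames=[2,6,7,4] (faults so far: 5)
  step 11: ref 2 -> HIT, frames=[2,6,7,4] (faults so far: 5)
  step 12: ref 2 -> HIT, frames=[2,6,7,4] (faults so far: 5)
  Optimal total faults: 5

Answer: 6 6 5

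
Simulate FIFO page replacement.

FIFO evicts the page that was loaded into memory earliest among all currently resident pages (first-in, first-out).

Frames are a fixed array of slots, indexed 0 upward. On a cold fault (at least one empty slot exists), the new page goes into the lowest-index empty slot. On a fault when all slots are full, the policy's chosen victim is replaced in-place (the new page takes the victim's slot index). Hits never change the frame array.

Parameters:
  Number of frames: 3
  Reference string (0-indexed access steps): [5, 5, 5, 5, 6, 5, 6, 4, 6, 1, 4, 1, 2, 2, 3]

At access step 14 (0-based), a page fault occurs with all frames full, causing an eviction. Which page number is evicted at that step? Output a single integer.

Step 0: ref 5 -> FAULT, frames=[5,-,-]
Step 1: ref 5 -> HIT, frames=[5,-,-]
Step 2: ref 5 -> HIT, frames=[5,-,-]
Step 3: ref 5 -> HIT, frames=[5,-,-]
Step 4: ref 6 -> FAULT, frames=[5,6,-]
Step 5: ref 5 -> HIT, frames=[5,6,-]
Step 6: ref 6 -> HIT, frames=[5,6,-]
Step 7: ref 4 -> FAULT, frames=[5,6,4]
Step 8: ref 6 -> HIT, frames=[5,6,4]
Step 9: ref 1 -> FAULT, evict 5, frames=[1,6,4]
Step 10: ref 4 -> HIT, frames=[1,6,4]
Step 11: ref 1 -> HIT, frames=[1,6,4]
Step 12: ref 2 -> FAULT, evict 6, frames=[1,2,4]
Step 13: ref 2 -> HIT, frames=[1,2,4]
Step 14: ref 3 -> FAULT, evict 4, frames=[1,2,3]
At step 14: evicted page 4

Answer: 4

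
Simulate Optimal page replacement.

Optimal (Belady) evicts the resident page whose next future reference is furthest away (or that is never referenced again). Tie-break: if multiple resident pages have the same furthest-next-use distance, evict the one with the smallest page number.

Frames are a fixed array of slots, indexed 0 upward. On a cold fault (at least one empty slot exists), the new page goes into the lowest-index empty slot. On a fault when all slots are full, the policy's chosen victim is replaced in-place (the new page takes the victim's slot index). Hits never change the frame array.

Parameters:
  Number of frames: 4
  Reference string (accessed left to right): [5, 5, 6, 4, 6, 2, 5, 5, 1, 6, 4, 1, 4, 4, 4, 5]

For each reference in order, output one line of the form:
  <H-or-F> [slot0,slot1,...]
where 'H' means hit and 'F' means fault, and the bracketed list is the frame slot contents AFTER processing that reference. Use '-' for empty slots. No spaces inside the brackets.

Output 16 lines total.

F [5,-,-,-]
H [5,-,-,-]
F [5,6,-,-]
F [5,6,4,-]
H [5,6,4,-]
F [5,6,4,2]
H [5,6,4,2]
H [5,6,4,2]
F [5,6,4,1]
H [5,6,4,1]
H [5,6,4,1]
H [5,6,4,1]
H [5,6,4,1]
H [5,6,4,1]
H [5,6,4,1]
H [5,6,4,1]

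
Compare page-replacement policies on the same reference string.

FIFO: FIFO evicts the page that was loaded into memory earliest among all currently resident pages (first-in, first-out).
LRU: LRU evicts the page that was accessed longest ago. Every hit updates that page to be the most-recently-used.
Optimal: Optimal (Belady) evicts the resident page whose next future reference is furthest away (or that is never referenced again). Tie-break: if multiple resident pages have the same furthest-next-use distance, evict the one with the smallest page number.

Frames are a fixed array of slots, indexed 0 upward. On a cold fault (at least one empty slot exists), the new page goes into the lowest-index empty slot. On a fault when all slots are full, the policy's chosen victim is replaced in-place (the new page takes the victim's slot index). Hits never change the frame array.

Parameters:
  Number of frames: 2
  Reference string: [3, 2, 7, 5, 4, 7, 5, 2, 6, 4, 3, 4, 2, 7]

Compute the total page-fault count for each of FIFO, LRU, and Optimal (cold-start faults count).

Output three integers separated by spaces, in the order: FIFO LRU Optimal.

Answer: 13 13 11

Derivation:
--- FIFO ---
  step 0: ref 3 -> FAULT, frames=[3,-] (faults so far: 1)
  step 1: ref 2 -> FAULT, frames=[3,2] (faults so far: 2)
  step 2: ref 7 -> FAULT, evict 3, frames=[7,2] (faults so far: 3)
  step 3: ref 5 -> FAULT, evict 2, frames=[7,5] (faults so far: 4)
  step 4: ref 4 -> FAULT, evict 7, frames=[4,5] (faults so far: 5)
  step 5: ref 7 -> FAULT, evict 5, frames=[4,7] (faults so far: 6)
  step 6: ref 5 -> FAULT, evict 4, frames=[5,7] (faults so far: 7)
  step 7: ref 2 -> FAULT, evict 7, frames=[5,2] (faults so far: 8)
  step 8: ref 6 -> FAULT, evict 5, frames=[6,2] (faults so far: 9)
  step 9: ref 4 -> FAULT, evict 2, frames=[6,4] (faults so far: 10)
  step 10: ref 3 -> FAULT, evict 6, frames=[3,4] (faults so far: 11)
  step 11: ref 4 -> HIT, frames=[3,4] (faults so far: 11)
  step 12: ref 2 -> FAULT, evict 4, frames=[3,2] (faults so far: 12)
  step 13: ref 7 -> FAULT, evict 3, frames=[7,2] (faults so far: 13)
  FIFO total faults: 13
--- LRU ---
  step 0: ref 3 -> FAULT, frames=[3,-] (faults so far: 1)
  step 1: ref 2 -> FAULT, frames=[3,2] (faults so far: 2)
  step 2: ref 7 -> FAULT, evict 3, frames=[7,2] (faults so far: 3)
  step 3: ref 5 -> FAULT, evict 2, frames=[7,5] (faults so far: 4)
  step 4: ref 4 -> FAULT, evict 7, frames=[4,5] (faults so far: 5)
  step 5: ref 7 -> FAULT, evict 5, frames=[4,7] (faults so far: 6)
  step 6: ref 5 -> FAULT, evict 4, frames=[5,7] (faults so far: 7)
  step 7: ref 2 -> FAULT, evict 7, frames=[5,2] (faults so far: 8)
  step 8: ref 6 -> FAULT, evict 5, frames=[6,2] (faults so far: 9)
  step 9: ref 4 -> FAULT, evict 2, frames=[6,4] (faults so far: 10)
  step 10: ref 3 -> FAULT, evict 6, frames=[3,4] (faults so far: 11)
  step 11: ref 4 -> HIT, frames=[3,4] (faults so far: 11)
  step 12: ref 2 -> FAULT, evict 3, frames=[2,4] (faults so far: 12)
  step 13: ref 7 -> FAULT, evict 4, frames=[2,7] (faults so far: 13)
  LRU total faults: 13
--- Optimal ---
  step 0: ref 3 -> FAULT, frames=[3,-] (faults so far: 1)
  step 1: ref 2 -> FAULT, frames=[3,2] (faults so far: 2)
  step 2: ref 7 -> FAULT, evict 3, frames=[7,2] (faults so far: 3)
  step 3: ref 5 -> FAULT, evict 2, frames=[7,5] (faults so far: 4)
  step 4: ref 4 -> FAULT, evict 5, frames=[7,4] (faults so far: 5)
  step 5: ref 7 -> HIT, frames=[7,4] (faults so far: 5)
  step 6: ref 5 -> FAULT, evict 7, frames=[5,4] (faults so far: 6)
  step 7: ref 2 -> FAULT, evict 5, frames=[2,4] (faults so far: 7)
  step 8: ref 6 -> FAULT, evict 2, frames=[6,4] (faults so far: 8)
  step 9: ref 4 -> HIT, frames=[6,4] (faults so far: 8)
  step 10: ref 3 -> FAULT, evict 6, frames=[3,4] (faults so far: 9)
  step 11: ref 4 -> HIT, frames=[3,4] (faults so far: 9)
  step 12: ref 2 -> FAULT, evict 3, frames=[2,4] (faults so far: 10)
  step 13: ref 7 -> FAULT, evict 2, frames=[7,4] (faults so far: 11)
  Optimal total faults: 11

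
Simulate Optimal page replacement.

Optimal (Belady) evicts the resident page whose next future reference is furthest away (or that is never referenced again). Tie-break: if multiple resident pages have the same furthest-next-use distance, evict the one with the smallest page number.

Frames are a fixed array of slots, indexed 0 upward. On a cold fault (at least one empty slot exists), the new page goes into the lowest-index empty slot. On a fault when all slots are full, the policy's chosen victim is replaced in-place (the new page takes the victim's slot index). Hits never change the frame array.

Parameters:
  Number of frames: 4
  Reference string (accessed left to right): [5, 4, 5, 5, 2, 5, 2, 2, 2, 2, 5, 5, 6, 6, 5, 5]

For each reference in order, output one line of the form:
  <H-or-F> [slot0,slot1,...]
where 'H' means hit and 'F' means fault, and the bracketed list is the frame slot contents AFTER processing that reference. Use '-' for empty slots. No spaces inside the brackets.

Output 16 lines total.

F [5,-,-,-]
F [5,4,-,-]
H [5,4,-,-]
H [5,4,-,-]
F [5,4,2,-]
H [5,4,2,-]
H [5,4,2,-]
H [5,4,2,-]
H [5,4,2,-]
H [5,4,2,-]
H [5,4,2,-]
H [5,4,2,-]
F [5,4,2,6]
H [5,4,2,6]
H [5,4,2,6]
H [5,4,2,6]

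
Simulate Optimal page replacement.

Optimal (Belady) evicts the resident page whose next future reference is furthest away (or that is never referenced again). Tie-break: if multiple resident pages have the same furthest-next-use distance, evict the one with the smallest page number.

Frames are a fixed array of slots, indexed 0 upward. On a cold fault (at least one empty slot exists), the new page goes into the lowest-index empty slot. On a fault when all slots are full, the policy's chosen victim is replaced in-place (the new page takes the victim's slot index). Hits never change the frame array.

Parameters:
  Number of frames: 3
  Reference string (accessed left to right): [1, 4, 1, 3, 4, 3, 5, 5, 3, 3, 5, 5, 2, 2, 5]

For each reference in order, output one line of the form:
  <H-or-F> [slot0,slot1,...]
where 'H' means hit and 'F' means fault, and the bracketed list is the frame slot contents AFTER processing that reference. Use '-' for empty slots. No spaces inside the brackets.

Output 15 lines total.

F [1,-,-]
F [1,4,-]
H [1,4,-]
F [1,4,3]
H [1,4,3]
H [1,4,3]
F [5,4,3]
H [5,4,3]
H [5,4,3]
H [5,4,3]
H [5,4,3]
H [5,4,3]
F [5,4,2]
H [5,4,2]
H [5,4,2]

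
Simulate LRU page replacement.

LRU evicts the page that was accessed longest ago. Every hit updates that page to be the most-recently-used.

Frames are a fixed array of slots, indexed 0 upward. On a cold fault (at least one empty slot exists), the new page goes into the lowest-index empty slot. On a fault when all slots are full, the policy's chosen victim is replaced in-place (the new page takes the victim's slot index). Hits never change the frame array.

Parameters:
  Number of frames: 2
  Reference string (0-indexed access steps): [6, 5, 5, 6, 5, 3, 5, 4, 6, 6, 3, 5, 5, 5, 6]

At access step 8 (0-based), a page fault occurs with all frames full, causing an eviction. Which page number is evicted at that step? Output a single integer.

Step 0: ref 6 -> FAULT, frames=[6,-]
Step 1: ref 5 -> FAULT, frames=[6,5]
Step 2: ref 5 -> HIT, frames=[6,5]
Step 3: ref 6 -> HIT, frames=[6,5]
Step 4: ref 5 -> HIT, frames=[6,5]
Step 5: ref 3 -> FAULT, evict 6, frames=[3,5]
Step 6: ref 5 -> HIT, frames=[3,5]
Step 7: ref 4 -> FAULT, evict 3, frames=[4,5]
Step 8: ref 6 -> FAULT, evict 5, frames=[4,6]
At step 8: evicted page 5

Answer: 5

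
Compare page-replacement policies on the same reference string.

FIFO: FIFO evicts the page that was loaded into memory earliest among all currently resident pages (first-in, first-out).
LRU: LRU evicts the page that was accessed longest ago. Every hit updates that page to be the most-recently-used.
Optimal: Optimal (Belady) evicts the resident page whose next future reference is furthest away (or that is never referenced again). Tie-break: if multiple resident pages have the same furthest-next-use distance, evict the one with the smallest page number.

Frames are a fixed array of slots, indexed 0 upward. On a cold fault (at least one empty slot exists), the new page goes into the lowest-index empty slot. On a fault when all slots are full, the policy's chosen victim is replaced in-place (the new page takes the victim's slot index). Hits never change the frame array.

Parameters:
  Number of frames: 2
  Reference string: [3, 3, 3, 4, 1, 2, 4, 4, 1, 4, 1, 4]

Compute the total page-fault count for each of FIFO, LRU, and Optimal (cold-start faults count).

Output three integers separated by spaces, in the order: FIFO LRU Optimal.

Answer: 6 6 5

Derivation:
--- FIFO ---
  step 0: ref 3 -> FAULT, frames=[3,-] (faults so far: 1)
  step 1: ref 3 -> HIT, frames=[3,-] (faults so far: 1)
  step 2: ref 3 -> HIT, frames=[3,-] (faults so far: 1)
  step 3: ref 4 -> FAULT, frames=[3,4] (faults so far: 2)
  step 4: ref 1 -> FAULT, evict 3, frames=[1,4] (faults so far: 3)
  step 5: ref 2 -> FAULT, evict 4, frames=[1,2] (faults so far: 4)
  step 6: ref 4 -> FAULT, evict 1, frames=[4,2] (faults so far: 5)
  step 7: ref 4 -> HIT, frames=[4,2] (faults so far: 5)
  step 8: ref 1 -> FAULT, evict 2, frames=[4,1] (faults so far: 6)
  step 9: ref 4 -> HIT, frames=[4,1] (faults so far: 6)
  step 10: ref 1 -> HIT, frames=[4,1] (faults so far: 6)
  step 11: ref 4 -> HIT, frames=[4,1] (faults so far: 6)
  FIFO total faults: 6
--- LRU ---
  step 0: ref 3 -> FAULT, frames=[3,-] (faults so far: 1)
  step 1: ref 3 -> HIT, frames=[3,-] (faults so far: 1)
  step 2: ref 3 -> HIT, frames=[3,-] (faults so far: 1)
  step 3: ref 4 -> FAULT, frames=[3,4] (faults so far: 2)
  step 4: ref 1 -> FAULT, evict 3, frames=[1,4] (faults so far: 3)
  step 5: ref 2 -> FAULT, evict 4, frames=[1,2] (faults so far: 4)
  step 6: ref 4 -> FAULT, evict 1, frames=[4,2] (faults so far: 5)
  step 7: ref 4 -> HIT, frames=[4,2] (faults so far: 5)
  step 8: ref 1 -> FAULT, evict 2, frames=[4,1] (faults so far: 6)
  step 9: ref 4 -> HIT, frames=[4,1] (faults so far: 6)
  step 10: ref 1 -> HIT, frames=[4,1] (faults so far: 6)
  step 11: ref 4 -> HIT, frames=[4,1] (faults so far: 6)
  LRU total faults: 6
--- Optimal ---
  step 0: ref 3 -> FAULT, frames=[3,-] (faults so far: 1)
  step 1: ref 3 -> HIT, frames=[3,-] (faults so far: 1)
  step 2: ref 3 -> HIT, frames=[3,-] (faults so far: 1)
  step 3: ref 4 -> FAULT, frames=[3,4] (faults so far: 2)
  step 4: ref 1 -> FAULT, evict 3, frames=[1,4] (faults so far: 3)
  step 5: ref 2 -> FAULT, evict 1, frames=[2,4] (faults so far: 4)
  step 6: ref 4 -> HIT, frames=[2,4] (faults so far: 4)
  step 7: ref 4 -> HIT, frames=[2,4] (faults so far: 4)
  step 8: ref 1 -> FAULT, evict 2, frames=[1,4] (faults so far: 5)
  step 9: ref 4 -> HIT, frames=[1,4] (faults so far: 5)
  step 10: ref 1 -> HIT, frames=[1,4] (faults so far: 5)
  step 11: ref 4 -> HIT, frames=[1,4] (faults so far: 5)
  Optimal total faults: 5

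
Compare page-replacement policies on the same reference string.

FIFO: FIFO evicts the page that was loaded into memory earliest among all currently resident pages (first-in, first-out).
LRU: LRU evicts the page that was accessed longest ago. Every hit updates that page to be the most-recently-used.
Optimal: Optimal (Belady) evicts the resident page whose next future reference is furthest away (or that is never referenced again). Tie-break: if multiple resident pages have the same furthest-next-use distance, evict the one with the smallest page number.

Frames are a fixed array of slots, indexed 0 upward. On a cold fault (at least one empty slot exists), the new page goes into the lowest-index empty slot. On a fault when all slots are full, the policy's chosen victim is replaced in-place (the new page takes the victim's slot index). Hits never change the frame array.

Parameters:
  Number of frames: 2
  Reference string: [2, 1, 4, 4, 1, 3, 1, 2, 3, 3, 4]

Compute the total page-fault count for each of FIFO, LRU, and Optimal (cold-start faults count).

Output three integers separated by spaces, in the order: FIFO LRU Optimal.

Answer: 8 7 6

Derivation:
--- FIFO ---
  step 0: ref 2 -> FAULT, frames=[2,-] (faults so far: 1)
  step 1: ref 1 -> FAULT, frames=[2,1] (faults so far: 2)
  step 2: ref 4 -> FAULT, evict 2, frames=[4,1] (faults so far: 3)
  step 3: ref 4 -> HIT, frames=[4,1] (faults so far: 3)
  step 4: ref 1 -> HIT, frames=[4,1] (faults so far: 3)
  step 5: ref 3 -> FAULT, evict 1, frames=[4,3] (faults so far: 4)
  step 6: ref 1 -> FAULT, evict 4, frames=[1,3] (faults so far: 5)
  step 7: ref 2 -> FAULT, evict 3, frames=[1,2] (faults so far: 6)
  step 8: ref 3 -> FAULT, evict 1, frames=[3,2] (faults so far: 7)
  step 9: ref 3 -> HIT, frames=[3,2] (faults so far: 7)
  step 10: ref 4 -> FAULT, evict 2, frames=[3,4] (faults so far: 8)
  FIFO total faults: 8
--- LRU ---
  step 0: ref 2 -> FAULT, frames=[2,-] (faults so far: 1)
  step 1: ref 1 -> FAULT, frames=[2,1] (faults so far: 2)
  step 2: ref 4 -> FAULT, evict 2, frames=[4,1] (faults so far: 3)
  step 3: ref 4 -> HIT, frames=[4,1] (faults so far: 3)
  step 4: ref 1 -> HIT, frames=[4,1] (faults so far: 3)
  step 5: ref 3 -> FAULT, evict 4, frames=[3,1] (faults so far: 4)
  step 6: ref 1 -> HIT, frames=[3,1] (faults so far: 4)
  step 7: ref 2 -> FAULT, evict 3, frames=[2,1] (faults so far: 5)
  step 8: ref 3 -> FAULT, evict 1, frames=[2,3] (faults so far: 6)
  step 9: ref 3 -> HIT, frames=[2,3] (faults so far: 6)
  step 10: ref 4 -> FAULT, evict 2, frames=[4,3] (faults so far: 7)
  LRU total faults: 7
--- Optimal ---
  step 0: ref 2 -> FAULT, frames=[2,-] (faults so far: 1)
  step 1: ref 1 -> FAULT, frames=[2,1] (faults so far: 2)
  step 2: ref 4 -> FAULT, evict 2, frames=[4,1] (faults so far: 3)
  step 3: ref 4 -> HIT, frames=[4,1] (faults so far: 3)
  step 4: ref 1 -> HIT, frames=[4,1] (faults so far: 3)
  step 5: ref 3 -> FAULT, evict 4, frames=[3,1] (faults so far: 4)
  step 6: ref 1 -> HIT, frames=[3,1] (faults so far: 4)
  step 7: ref 2 -> FAULT, evict 1, frames=[3,2] (faults so far: 5)
  step 8: ref 3 -> HIT, frames=[3,2] (faults so far: 5)
  step 9: ref 3 -> HIT, frames=[3,2] (faults so far: 5)
  step 10: ref 4 -> FAULT, evict 2, frames=[3,4] (faults so far: 6)
  Optimal total faults: 6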